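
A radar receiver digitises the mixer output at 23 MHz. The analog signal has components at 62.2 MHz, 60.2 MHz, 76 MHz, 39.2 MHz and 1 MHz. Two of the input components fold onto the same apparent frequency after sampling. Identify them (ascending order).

39.2 MHz, 62.2 MHz

fs/2 = 11.5 MHz.
62.2 MHz mod fs = 16.2 MHz.
16.2 MHz > fs/2 = 11.5 MHz, folds to fs − 16.2 MHz = 6.8 MHz.
60.2 MHz mod fs = 14.2 MHz.
14.2 MHz > fs/2 = 11.5 MHz, folds to fs − 14.2 MHz = 8.8 MHz.
76 MHz mod fs = 7 MHz.
7 MHz ≤ fs/2 = 11.5 MHz, appears at 7 MHz.
39.2 MHz mod fs = 16.2 MHz.
16.2 MHz > fs/2 = 11.5 MHz, folds to fs − 16.2 MHz = 6.8 MHz.
1 MHz ≤ fs/2 = 11.5 MHz, passes unchanged.
39.2 MHz and 62.2 MHz both map to 6.8 MHz.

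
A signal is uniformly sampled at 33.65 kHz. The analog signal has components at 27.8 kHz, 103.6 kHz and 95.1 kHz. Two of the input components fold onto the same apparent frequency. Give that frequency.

5.85 kHz

fs/2 = 16.825 kHz.
27.8 kHz > fs/2 = 16.825 kHz, folds to fs − 27.8 kHz = 5.85 kHz.
103.6 kHz mod fs = 2.65 kHz.
2.65 kHz ≤ fs/2 = 16.825 kHz, appears at 2.65 kHz.
95.1 kHz mod fs = 27.8 kHz.
27.8 kHz > fs/2 = 16.825 kHz, folds to fs − 27.8 kHz = 5.85 kHz.
27.8 kHz and 95.1 kHz both map to 5.85 kHz.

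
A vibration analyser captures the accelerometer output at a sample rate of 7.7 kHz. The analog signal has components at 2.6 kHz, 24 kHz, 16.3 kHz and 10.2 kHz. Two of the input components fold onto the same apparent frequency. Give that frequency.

fs/2 = 3.85 kHz.
2.6 kHz ≤ fs/2 = 3.85 kHz, passes unchanged.
24 kHz mod fs = 0.9 kHz.
0.9 kHz ≤ fs/2 = 3.85 kHz, appears at 0.9 kHz.
16.3 kHz mod fs = 0.9 kHz.
0.9 kHz ≤ fs/2 = 3.85 kHz, appears at 0.9 kHz.
10.2 kHz mod fs = 2.5 kHz.
2.5 kHz ≤ fs/2 = 3.85 kHz, appears at 2.5 kHz.
16.3 kHz and 24 kHz both map to 0.9 kHz.

0.9 kHz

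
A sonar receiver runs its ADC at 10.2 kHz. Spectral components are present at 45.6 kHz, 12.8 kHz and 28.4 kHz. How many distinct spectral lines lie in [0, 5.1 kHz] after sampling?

3

fs/2 = 5.1 kHz.
45.6 kHz mod fs = 4.8 kHz.
4.8 kHz ≤ fs/2 = 5.1 kHz, appears at 4.8 kHz.
12.8 kHz mod fs = 2.6 kHz.
2.6 kHz ≤ fs/2 = 5.1 kHz, appears at 2.6 kHz.
28.4 kHz mod fs = 8 kHz.
8 kHz > fs/2 = 5.1 kHz, folds to fs − 8 kHz = 2.2 kHz.
Distinct values: {2.2 kHz, 2.6 kHz, 4.8 kHz} → 3.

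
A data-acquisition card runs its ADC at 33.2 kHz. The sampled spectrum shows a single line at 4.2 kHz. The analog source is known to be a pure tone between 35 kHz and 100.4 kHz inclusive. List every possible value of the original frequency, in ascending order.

Frequencies that alias to 4.2 kHz are k·fs ± 4.2 kHz for integer k ≥ 0.
k=0: 4.2 kHz.
k=1: 29 kHz, 37.4 kHz.
k=2: 62.2 kHz, 70.6 kHz.
k=3: 95.4 kHz, 103.8 kHz.
k=4: 128.6 kHz, 137 kHz.
Within [35 kHz, 100.4 kHz]: 37.4 kHz, 62.2 kHz, 70.6 kHz, 95.4 kHz.

37.4 kHz, 62.2 kHz, 70.6 kHz, 95.4 kHz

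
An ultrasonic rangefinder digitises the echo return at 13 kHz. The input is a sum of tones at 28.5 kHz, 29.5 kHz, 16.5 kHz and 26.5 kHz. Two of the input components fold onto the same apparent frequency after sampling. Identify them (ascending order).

16.5 kHz, 29.5 kHz

fs/2 = 6.5 kHz.
28.5 kHz mod fs = 2.5 kHz.
2.5 kHz ≤ fs/2 = 6.5 kHz, appears at 2.5 kHz.
29.5 kHz mod fs = 3.5 kHz.
3.5 kHz ≤ fs/2 = 6.5 kHz, appears at 3.5 kHz.
16.5 kHz mod fs = 3.5 kHz.
3.5 kHz ≤ fs/2 = 6.5 kHz, appears at 3.5 kHz.
26.5 kHz mod fs = 0.5 kHz.
0.5 kHz ≤ fs/2 = 6.5 kHz, appears at 0.5 kHz.
16.5 kHz and 29.5 kHz both map to 3.5 kHz.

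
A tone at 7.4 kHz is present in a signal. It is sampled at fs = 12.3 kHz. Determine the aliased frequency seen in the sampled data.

7.4 kHz > fs/2 = 6.15 kHz, folds to fs − 7.4 kHz = 4.9 kHz.

4.9 kHz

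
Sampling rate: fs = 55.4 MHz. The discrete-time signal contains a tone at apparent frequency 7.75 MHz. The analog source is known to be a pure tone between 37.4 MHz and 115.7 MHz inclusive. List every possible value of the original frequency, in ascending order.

Frequencies that alias to 7.75 MHz are k·fs ± 7.75 MHz for integer k ≥ 0.
k=0: 7.75 MHz.
k=1: 47.65 MHz, 63.15 MHz.
k=2: 103.05 MHz, 118.55 MHz.
k=3: 158.45 MHz, 173.95 MHz.
Within [37.4 MHz, 115.7 MHz]: 47.65 MHz, 63.15 MHz, 103.05 MHz.

47.65 MHz, 63.15 MHz, 103.05 MHz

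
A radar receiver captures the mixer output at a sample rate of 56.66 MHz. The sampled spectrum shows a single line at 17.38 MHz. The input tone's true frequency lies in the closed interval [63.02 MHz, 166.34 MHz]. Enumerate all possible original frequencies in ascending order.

Frequencies that alias to 17.38 MHz are k·fs ± 17.38 MHz for integer k ≥ 0.
k=0: 17.38 MHz.
k=1: 39.28 MHz, 74.04 MHz.
k=2: 95.94 MHz, 130.7 MHz.
k=3: 152.6 MHz, 187.36 MHz.
k=4: 209.26 MHz, 244.02 MHz.
Within [63.02 MHz, 166.34 MHz]: 74.04 MHz, 95.94 MHz, 130.7 MHz, 152.6 MHz.

74.04 MHz, 95.94 MHz, 130.7 MHz, 152.6 MHz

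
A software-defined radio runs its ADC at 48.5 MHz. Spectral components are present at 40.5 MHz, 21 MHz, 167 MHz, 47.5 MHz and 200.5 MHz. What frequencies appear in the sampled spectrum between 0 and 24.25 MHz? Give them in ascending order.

fs/2 = 24.25 MHz.
40.5 MHz > fs/2 = 24.25 MHz, folds to fs − 40.5 MHz = 8 MHz.
21 MHz ≤ fs/2 = 24.25 MHz, passes unchanged.
167 MHz mod fs = 21.5 MHz.
21.5 MHz ≤ fs/2 = 24.25 MHz, appears at 21.5 MHz.
47.5 MHz > fs/2 = 24.25 MHz, folds to fs − 47.5 MHz = 1 MHz.
200.5 MHz mod fs = 6.5 MHz.
6.5 MHz ≤ fs/2 = 24.25 MHz, appears at 6.5 MHz.
Distinct values: {1 MHz, 6.5 MHz, 8 MHz, 21 MHz, 21.5 MHz}.

1 MHz, 6.5 MHz, 8 MHz, 21 MHz, 21.5 MHz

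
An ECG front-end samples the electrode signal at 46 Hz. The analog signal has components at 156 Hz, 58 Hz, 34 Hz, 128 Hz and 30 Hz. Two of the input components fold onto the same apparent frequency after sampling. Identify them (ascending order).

34 Hz, 58 Hz

fs/2 = 23 Hz.
156 Hz mod fs = 18 Hz.
18 Hz ≤ fs/2 = 23 Hz, appears at 18 Hz.
58 Hz mod fs = 12 Hz.
12 Hz ≤ fs/2 = 23 Hz, appears at 12 Hz.
34 Hz > fs/2 = 23 Hz, folds to fs − 34 Hz = 12 Hz.
128 Hz mod fs = 36 Hz.
36 Hz > fs/2 = 23 Hz, folds to fs − 36 Hz = 10 Hz.
30 Hz > fs/2 = 23 Hz, folds to fs − 30 Hz = 16 Hz.
34 Hz and 58 Hz both map to 12 Hz.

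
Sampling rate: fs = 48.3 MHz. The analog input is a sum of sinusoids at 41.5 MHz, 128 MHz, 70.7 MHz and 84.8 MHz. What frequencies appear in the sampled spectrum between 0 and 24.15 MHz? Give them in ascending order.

fs/2 = 24.15 MHz.
41.5 MHz > fs/2 = 24.15 MHz, folds to fs − 41.5 MHz = 6.8 MHz.
128 MHz mod fs = 31.4 MHz.
31.4 MHz > fs/2 = 24.15 MHz, folds to fs − 31.4 MHz = 16.9 MHz.
70.7 MHz mod fs = 22.4 MHz.
22.4 MHz ≤ fs/2 = 24.15 MHz, appears at 22.4 MHz.
84.8 MHz mod fs = 36.5 MHz.
36.5 MHz > fs/2 = 24.15 MHz, folds to fs − 36.5 MHz = 11.8 MHz.
Distinct values: {6.8 MHz, 11.8 MHz, 16.9 MHz, 22.4 MHz}.

6.8 MHz, 11.8 MHz, 16.9 MHz, 22.4 MHz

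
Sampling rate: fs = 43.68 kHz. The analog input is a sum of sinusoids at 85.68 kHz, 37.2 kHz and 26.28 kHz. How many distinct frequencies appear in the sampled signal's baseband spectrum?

fs/2 = 21.84 kHz.
85.68 kHz mod fs = 42 kHz.
42 kHz > fs/2 = 21.84 kHz, folds to fs − 42 kHz = 1.68 kHz.
37.2 kHz > fs/2 = 21.84 kHz, folds to fs − 37.2 kHz = 6.48 kHz.
26.28 kHz > fs/2 = 21.84 kHz, folds to fs − 26.28 kHz = 17.4 kHz.
Distinct values: {1.68 kHz, 6.48 kHz, 17.4 kHz} → 3.

3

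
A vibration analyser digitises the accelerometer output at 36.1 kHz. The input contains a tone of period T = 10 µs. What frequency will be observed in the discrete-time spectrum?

8.3 kHz

T = 10 µs → f = 1/T = 100 kHz.
100 kHz mod fs = 27.8 kHz.
27.8 kHz > fs/2 = 18.05 kHz, folds to fs − 27.8 kHz = 8.3 kHz.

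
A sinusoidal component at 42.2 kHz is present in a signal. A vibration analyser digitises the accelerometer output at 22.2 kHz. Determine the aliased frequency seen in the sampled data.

2.2 kHz

42.2 kHz mod fs = 20 kHz.
20 kHz > fs/2 = 11.1 kHz, folds to fs − 20 kHz = 2.2 kHz.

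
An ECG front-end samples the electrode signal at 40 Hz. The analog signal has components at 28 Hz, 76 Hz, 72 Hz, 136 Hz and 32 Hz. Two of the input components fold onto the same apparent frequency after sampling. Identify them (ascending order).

32 Hz, 72 Hz

fs/2 = 20 Hz.
28 Hz > fs/2 = 20 Hz, folds to fs − 28 Hz = 12 Hz.
76 Hz mod fs = 36 Hz.
36 Hz > fs/2 = 20 Hz, folds to fs − 36 Hz = 4 Hz.
72 Hz mod fs = 32 Hz.
32 Hz > fs/2 = 20 Hz, folds to fs − 32 Hz = 8 Hz.
136 Hz mod fs = 16 Hz.
16 Hz ≤ fs/2 = 20 Hz, appears at 16 Hz.
32 Hz > fs/2 = 20 Hz, folds to fs − 32 Hz = 8 Hz.
32 Hz and 72 Hz both map to 8 Hz.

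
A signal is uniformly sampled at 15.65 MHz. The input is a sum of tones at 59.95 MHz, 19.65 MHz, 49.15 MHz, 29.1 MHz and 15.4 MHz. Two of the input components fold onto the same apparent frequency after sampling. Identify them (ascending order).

29.1 MHz, 49.15 MHz

fs/2 = 7.825 MHz.
59.95 MHz mod fs = 13 MHz.
13 MHz > fs/2 = 7.825 MHz, folds to fs − 13 MHz = 2.65 MHz.
19.65 MHz mod fs = 4 MHz.
4 MHz ≤ fs/2 = 7.825 MHz, appears at 4 MHz.
49.15 MHz mod fs = 2.2 MHz.
2.2 MHz ≤ fs/2 = 7.825 MHz, appears at 2.2 MHz.
29.1 MHz mod fs = 13.45 MHz.
13.45 MHz > fs/2 = 7.825 MHz, folds to fs − 13.45 MHz = 2.2 MHz.
15.4 MHz > fs/2 = 7.825 MHz, folds to fs − 15.4 MHz = 0.25 MHz.
29.1 MHz and 49.15 MHz both map to 2.2 MHz.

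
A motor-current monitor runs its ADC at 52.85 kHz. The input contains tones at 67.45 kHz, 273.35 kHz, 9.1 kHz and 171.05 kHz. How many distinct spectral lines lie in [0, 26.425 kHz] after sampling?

3

fs/2 = 26.425 kHz.
67.45 kHz mod fs = 14.6 kHz.
14.6 kHz ≤ fs/2 = 26.425 kHz, appears at 14.6 kHz.
273.35 kHz mod fs = 9.1 kHz.
9.1 kHz ≤ fs/2 = 26.425 kHz, appears at 9.1 kHz.
9.1 kHz ≤ fs/2 = 26.425 kHz, passes unchanged.
171.05 kHz mod fs = 12.5 kHz.
12.5 kHz ≤ fs/2 = 26.425 kHz, appears at 12.5 kHz.
Distinct values: {9.1 kHz, 12.5 kHz, 14.6 kHz} → 3.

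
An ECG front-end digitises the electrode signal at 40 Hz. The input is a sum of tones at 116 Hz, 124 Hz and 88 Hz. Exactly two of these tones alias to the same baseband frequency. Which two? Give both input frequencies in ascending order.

116 Hz, 124 Hz

fs/2 = 20 Hz.
116 Hz mod fs = 36 Hz.
36 Hz > fs/2 = 20 Hz, folds to fs − 36 Hz = 4 Hz.
124 Hz mod fs = 4 Hz.
4 Hz ≤ fs/2 = 20 Hz, appears at 4 Hz.
88 Hz mod fs = 8 Hz.
8 Hz ≤ fs/2 = 20 Hz, appears at 8 Hz.
116 Hz and 124 Hz both map to 4 Hz.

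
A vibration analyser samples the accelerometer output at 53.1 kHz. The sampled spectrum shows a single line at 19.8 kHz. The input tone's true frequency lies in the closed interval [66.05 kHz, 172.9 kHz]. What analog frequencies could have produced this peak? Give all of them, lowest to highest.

Frequencies that alias to 19.8 kHz are k·fs ± 19.8 kHz for integer k ≥ 0.
k=0: 19.8 kHz.
k=1: 33.3 kHz, 72.9 kHz.
k=2: 86.4 kHz, 126 kHz.
k=3: 139.5 kHz, 179.1 kHz.
k=4: 192.6 kHz, 232.2 kHz.
Within [66.05 kHz, 172.9 kHz]: 72.9 kHz, 86.4 kHz, 126 kHz, 139.5 kHz.

72.9 kHz, 86.4 kHz, 126 kHz, 139.5 kHz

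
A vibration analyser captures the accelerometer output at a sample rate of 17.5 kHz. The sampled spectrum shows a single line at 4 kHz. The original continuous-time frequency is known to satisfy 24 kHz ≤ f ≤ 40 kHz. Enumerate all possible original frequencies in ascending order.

31 kHz, 39 kHz

Frequencies that alias to 4 kHz are k·fs ± 4 kHz for integer k ≥ 0.
k=0: 4 kHz.
k=1: 13.5 kHz, 21.5 kHz.
k=2: 31 kHz, 39 kHz.
k=3: 48.5 kHz, 56.5 kHz.
Within [24 kHz, 40 kHz]: 31 kHz, 39 kHz.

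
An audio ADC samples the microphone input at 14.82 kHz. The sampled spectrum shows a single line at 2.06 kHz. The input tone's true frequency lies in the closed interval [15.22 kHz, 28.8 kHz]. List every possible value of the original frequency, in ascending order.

16.88 kHz, 27.58 kHz

Frequencies that alias to 2.06 kHz are k·fs ± 2.06 kHz for integer k ≥ 0.
k=0: 2.06 kHz.
k=1: 12.76 kHz, 16.88 kHz.
k=2: 27.58 kHz, 31.7 kHz.
k=3: 42.4 kHz, 46.52 kHz.
Within [15.22 kHz, 28.8 kHz]: 16.88 kHz, 27.58 kHz.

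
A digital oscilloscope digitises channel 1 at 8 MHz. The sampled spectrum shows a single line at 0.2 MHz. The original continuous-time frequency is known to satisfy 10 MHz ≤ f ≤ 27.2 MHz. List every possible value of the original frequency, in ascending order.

Frequencies that alias to 0.2 MHz are k·fs ± 0.2 MHz for integer k ≥ 0.
k=0: 0.2 MHz.
k=1: 7.8 MHz, 8.2 MHz.
k=2: 15.8 MHz, 16.2 MHz.
k=3: 23.8 MHz, 24.2 MHz.
k=4: 31.8 MHz, 32.2 MHz.
Within [10 MHz, 27.2 MHz]: 15.8 MHz, 16.2 MHz, 23.8 MHz, 24.2 MHz.

15.8 MHz, 16.2 MHz, 23.8 MHz, 24.2 MHz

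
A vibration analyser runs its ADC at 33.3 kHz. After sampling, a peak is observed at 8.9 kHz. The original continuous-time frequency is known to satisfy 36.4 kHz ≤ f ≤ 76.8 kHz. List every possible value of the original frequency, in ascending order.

42.2 kHz, 57.7 kHz, 75.5 kHz

Frequencies that alias to 8.9 kHz are k·fs ± 8.9 kHz for integer k ≥ 0.
k=0: 8.9 kHz.
k=1: 24.4 kHz, 42.2 kHz.
k=2: 57.7 kHz, 75.5 kHz.
k=3: 91 kHz, 108.8 kHz.
Within [36.4 kHz, 76.8 kHz]: 42.2 kHz, 57.7 kHz, 75.5 kHz.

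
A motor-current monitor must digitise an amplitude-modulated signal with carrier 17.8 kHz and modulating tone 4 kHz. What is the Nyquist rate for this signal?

AM sidebands sit at fc ± fm = 13.8 kHz and 21.8 kHz.
Highest-frequency component: 21.8 kHz.
Nyquist rate = 2 × 21.8 kHz = 43.6 kHz.

43.6 kHz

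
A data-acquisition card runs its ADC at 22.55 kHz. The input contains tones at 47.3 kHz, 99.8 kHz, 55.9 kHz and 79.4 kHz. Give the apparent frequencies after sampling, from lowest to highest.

fs/2 = 11.275 kHz.
47.3 kHz mod fs = 2.2 kHz.
2.2 kHz ≤ fs/2 = 11.275 kHz, appears at 2.2 kHz.
99.8 kHz mod fs = 9.6 kHz.
9.6 kHz ≤ fs/2 = 11.275 kHz, appears at 9.6 kHz.
55.9 kHz mod fs = 10.8 kHz.
10.8 kHz ≤ fs/2 = 11.275 kHz, appears at 10.8 kHz.
79.4 kHz mod fs = 11.75 kHz.
11.75 kHz > fs/2 = 11.275 kHz, folds to fs − 11.75 kHz = 10.8 kHz.
Distinct values: {2.2 kHz, 9.6 kHz, 10.8 kHz}.

2.2 kHz, 9.6 kHz, 10.8 kHz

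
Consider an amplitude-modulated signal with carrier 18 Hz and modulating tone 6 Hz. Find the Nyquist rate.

AM sidebands sit at fc ± fm = 12 Hz and 24 Hz.
Highest-frequency component: 24 Hz.
Nyquist rate = 2 × 24 Hz = 48 Hz.

48 Hz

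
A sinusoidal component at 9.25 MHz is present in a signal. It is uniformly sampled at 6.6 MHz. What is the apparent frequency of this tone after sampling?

2.65 MHz

9.25 MHz mod fs = 2.65 MHz.
2.65 MHz ≤ fs/2 = 3.3 MHz, appears at 2.65 MHz.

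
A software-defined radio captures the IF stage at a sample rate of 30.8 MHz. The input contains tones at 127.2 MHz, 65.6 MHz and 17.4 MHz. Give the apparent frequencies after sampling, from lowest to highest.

fs/2 = 15.4 MHz.
127.2 MHz mod fs = 4 MHz.
4 MHz ≤ fs/2 = 15.4 MHz, appears at 4 MHz.
65.6 MHz mod fs = 4 MHz.
4 MHz ≤ fs/2 = 15.4 MHz, appears at 4 MHz.
17.4 MHz > fs/2 = 15.4 MHz, folds to fs − 17.4 MHz = 13.4 MHz.
Distinct values: {4 MHz, 13.4 MHz}.

4 MHz, 13.4 MHz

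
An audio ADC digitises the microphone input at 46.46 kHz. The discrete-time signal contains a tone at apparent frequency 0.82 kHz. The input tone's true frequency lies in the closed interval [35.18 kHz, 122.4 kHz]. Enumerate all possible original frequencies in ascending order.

Frequencies that alias to 0.82 kHz are k·fs ± 0.82 kHz for integer k ≥ 0.
k=0: 0.82 kHz.
k=1: 45.64 kHz, 47.28 kHz.
k=2: 92.1 kHz, 93.74 kHz.
k=3: 138.56 kHz, 140.2 kHz.
Within [35.18 kHz, 122.4 kHz]: 45.64 kHz, 47.28 kHz, 92.1 kHz, 93.74 kHz.

45.64 kHz, 47.28 kHz, 92.1 kHz, 93.74 kHz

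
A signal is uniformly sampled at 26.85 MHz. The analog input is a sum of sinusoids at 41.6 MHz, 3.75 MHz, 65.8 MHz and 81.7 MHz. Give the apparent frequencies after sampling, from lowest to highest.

1.15 MHz, 3.75 MHz, 12.1 MHz

fs/2 = 13.425 MHz.
41.6 MHz mod fs = 14.75 MHz.
14.75 MHz > fs/2 = 13.425 MHz, folds to fs − 14.75 MHz = 12.1 MHz.
3.75 MHz ≤ fs/2 = 13.425 MHz, passes unchanged.
65.8 MHz mod fs = 12.1 MHz.
12.1 MHz ≤ fs/2 = 13.425 MHz, appears at 12.1 MHz.
81.7 MHz mod fs = 1.15 MHz.
1.15 MHz ≤ fs/2 = 13.425 MHz, appears at 1.15 MHz.
Distinct values: {1.15 MHz, 3.75 MHz, 12.1 MHz}.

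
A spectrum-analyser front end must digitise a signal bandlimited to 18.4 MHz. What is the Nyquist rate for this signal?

36.8 MHz

Nyquist rate = 2 × 18.4 MHz = 36.8 MHz.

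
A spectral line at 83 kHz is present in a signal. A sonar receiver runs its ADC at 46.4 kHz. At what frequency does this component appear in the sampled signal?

9.8 kHz

83 kHz mod fs = 36.6 kHz.
36.6 kHz > fs/2 = 23.2 kHz, folds to fs − 36.6 kHz = 9.8 kHz.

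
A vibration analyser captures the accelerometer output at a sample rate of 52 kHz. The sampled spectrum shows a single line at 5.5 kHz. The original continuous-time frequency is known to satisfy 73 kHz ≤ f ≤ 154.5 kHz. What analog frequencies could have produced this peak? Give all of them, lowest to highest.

98.5 kHz, 109.5 kHz, 150.5 kHz

Frequencies that alias to 5.5 kHz are k·fs ± 5.5 kHz for integer k ≥ 0.
k=0: 5.5 kHz.
k=1: 46.5 kHz, 57.5 kHz.
k=2: 98.5 kHz, 109.5 kHz.
k=3: 150.5 kHz, 161.5 kHz.
k=4: 202.5 kHz, 213.5 kHz.
Within [73 kHz, 154.5 kHz]: 98.5 kHz, 109.5 kHz, 150.5 kHz.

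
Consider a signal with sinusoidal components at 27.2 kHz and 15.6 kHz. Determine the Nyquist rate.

54.4 kHz

Highest-frequency component: 27.2 kHz.
Nyquist rate = 2 × 27.2 kHz = 54.4 kHz.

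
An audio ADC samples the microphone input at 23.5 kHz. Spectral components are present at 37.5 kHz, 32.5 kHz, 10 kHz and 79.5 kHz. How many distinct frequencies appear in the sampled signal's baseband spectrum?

fs/2 = 11.75 kHz.
37.5 kHz mod fs = 14 kHz.
14 kHz > fs/2 = 11.75 kHz, folds to fs − 14 kHz = 9.5 kHz.
32.5 kHz mod fs = 9 kHz.
9 kHz ≤ fs/2 = 11.75 kHz, appears at 9 kHz.
10 kHz ≤ fs/2 = 11.75 kHz, passes unchanged.
79.5 kHz mod fs = 9 kHz.
9 kHz ≤ fs/2 = 11.75 kHz, appears at 9 kHz.
Distinct values: {9 kHz, 9.5 kHz, 10 kHz} → 3.

3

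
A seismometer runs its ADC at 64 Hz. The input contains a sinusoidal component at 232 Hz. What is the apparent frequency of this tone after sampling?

232 Hz mod fs = 40 Hz.
40 Hz > fs/2 = 32 Hz, folds to fs − 40 Hz = 24 Hz.

24 Hz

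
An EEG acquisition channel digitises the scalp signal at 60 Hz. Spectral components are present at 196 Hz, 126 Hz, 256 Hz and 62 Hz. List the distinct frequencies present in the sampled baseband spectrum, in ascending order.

2 Hz, 6 Hz, 16 Hz

fs/2 = 30 Hz.
196 Hz mod fs = 16 Hz.
16 Hz ≤ fs/2 = 30 Hz, appears at 16 Hz.
126 Hz mod fs = 6 Hz.
6 Hz ≤ fs/2 = 30 Hz, appears at 6 Hz.
256 Hz mod fs = 16 Hz.
16 Hz ≤ fs/2 = 30 Hz, appears at 16 Hz.
62 Hz mod fs = 2 Hz.
2 Hz ≤ fs/2 = 30 Hz, appears at 2 Hz.
Distinct values: {2 Hz, 6 Hz, 16 Hz}.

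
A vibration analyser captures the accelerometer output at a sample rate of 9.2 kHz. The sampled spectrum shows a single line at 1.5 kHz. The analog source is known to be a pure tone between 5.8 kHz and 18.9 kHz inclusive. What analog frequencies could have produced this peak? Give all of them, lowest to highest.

Frequencies that alias to 1.5 kHz are k·fs ± 1.5 kHz for integer k ≥ 0.
k=0: 1.5 kHz.
k=1: 7.7 kHz, 10.7 kHz.
k=2: 16.9 kHz, 19.9 kHz.
k=3: 26.1 kHz, 29.1 kHz.
Within [5.8 kHz, 18.9 kHz]: 7.7 kHz, 10.7 kHz, 16.9 kHz.

7.7 kHz, 10.7 kHz, 16.9 kHz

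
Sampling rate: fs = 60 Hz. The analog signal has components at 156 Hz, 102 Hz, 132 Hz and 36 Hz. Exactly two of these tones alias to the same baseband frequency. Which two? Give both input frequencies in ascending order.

36 Hz, 156 Hz

fs/2 = 30 Hz.
156 Hz mod fs = 36 Hz.
36 Hz > fs/2 = 30 Hz, folds to fs − 36 Hz = 24 Hz.
102 Hz mod fs = 42 Hz.
42 Hz > fs/2 = 30 Hz, folds to fs − 42 Hz = 18 Hz.
132 Hz mod fs = 12 Hz.
12 Hz ≤ fs/2 = 30 Hz, appears at 12 Hz.
36 Hz > fs/2 = 30 Hz, folds to fs − 36 Hz = 24 Hz.
36 Hz and 156 Hz both map to 24 Hz.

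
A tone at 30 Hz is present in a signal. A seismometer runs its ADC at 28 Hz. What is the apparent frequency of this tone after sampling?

30 Hz mod fs = 2 Hz.
2 Hz ≤ fs/2 = 14 Hz, appears at 2 Hz.

2 Hz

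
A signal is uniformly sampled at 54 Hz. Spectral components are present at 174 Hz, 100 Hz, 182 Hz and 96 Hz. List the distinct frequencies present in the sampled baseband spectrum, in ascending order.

8 Hz, 12 Hz, 20 Hz

fs/2 = 27 Hz.
174 Hz mod fs = 12 Hz.
12 Hz ≤ fs/2 = 27 Hz, appears at 12 Hz.
100 Hz mod fs = 46 Hz.
46 Hz > fs/2 = 27 Hz, folds to fs − 46 Hz = 8 Hz.
182 Hz mod fs = 20 Hz.
20 Hz ≤ fs/2 = 27 Hz, appears at 20 Hz.
96 Hz mod fs = 42 Hz.
42 Hz > fs/2 = 27 Hz, folds to fs − 42 Hz = 12 Hz.
Distinct values: {8 Hz, 12 Hz, 20 Hz}.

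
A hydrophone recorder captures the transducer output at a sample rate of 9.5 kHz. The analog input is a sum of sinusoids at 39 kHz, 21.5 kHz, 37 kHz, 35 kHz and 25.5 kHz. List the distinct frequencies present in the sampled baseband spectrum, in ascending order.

fs/2 = 4.75 kHz.
39 kHz mod fs = 1 kHz.
1 kHz ≤ fs/2 = 4.75 kHz, appears at 1 kHz.
21.5 kHz mod fs = 2.5 kHz.
2.5 kHz ≤ fs/2 = 4.75 kHz, appears at 2.5 kHz.
37 kHz mod fs = 8.5 kHz.
8.5 kHz > fs/2 = 4.75 kHz, folds to fs − 8.5 kHz = 1 kHz.
35 kHz mod fs = 6.5 kHz.
6.5 kHz > fs/2 = 4.75 kHz, folds to fs − 6.5 kHz = 3 kHz.
25.5 kHz mod fs = 6.5 kHz.
6.5 kHz > fs/2 = 4.75 kHz, folds to fs − 6.5 kHz = 3 kHz.
Distinct values: {1 kHz, 2.5 kHz, 3 kHz}.

1 kHz, 2.5 kHz, 3 kHz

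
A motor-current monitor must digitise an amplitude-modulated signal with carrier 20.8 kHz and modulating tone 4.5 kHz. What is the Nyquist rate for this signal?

50.6 kHz

AM sidebands sit at fc ± fm = 16.3 kHz and 25.3 kHz.
Highest-frequency component: 25.3 kHz.
Nyquist rate = 2 × 25.3 kHz = 50.6 kHz.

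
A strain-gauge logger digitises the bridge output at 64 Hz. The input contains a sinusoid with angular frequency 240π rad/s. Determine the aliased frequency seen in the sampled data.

ω = 240π rad/s → f = ω/(2π) = 120 Hz.
120 Hz mod fs = 56 Hz.
56 Hz > fs/2 = 32 Hz, folds to fs − 56 Hz = 8 Hz.

8 Hz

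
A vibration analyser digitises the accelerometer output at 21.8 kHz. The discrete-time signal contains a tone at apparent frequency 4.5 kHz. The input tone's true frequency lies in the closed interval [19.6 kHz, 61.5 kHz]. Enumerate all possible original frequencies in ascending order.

26.3 kHz, 39.1 kHz, 48.1 kHz, 60.9 kHz

Frequencies that alias to 4.5 kHz are k·fs ± 4.5 kHz for integer k ≥ 0.
k=0: 4.5 kHz.
k=1: 17.3 kHz, 26.3 kHz.
k=2: 39.1 kHz, 48.1 kHz.
k=3: 60.9 kHz, 69.9 kHz.
k=4: 82.7 kHz, 91.7 kHz.
Within [19.6 kHz, 61.5 kHz]: 26.3 kHz, 39.1 kHz, 48.1 kHz, 60.9 kHz.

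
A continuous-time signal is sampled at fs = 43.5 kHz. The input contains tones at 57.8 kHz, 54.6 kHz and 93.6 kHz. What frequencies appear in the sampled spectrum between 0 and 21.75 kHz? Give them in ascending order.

6.6 kHz, 11.1 kHz, 14.3 kHz

fs/2 = 21.75 kHz.
57.8 kHz mod fs = 14.3 kHz.
14.3 kHz ≤ fs/2 = 21.75 kHz, appears at 14.3 kHz.
54.6 kHz mod fs = 11.1 kHz.
11.1 kHz ≤ fs/2 = 21.75 kHz, appears at 11.1 kHz.
93.6 kHz mod fs = 6.6 kHz.
6.6 kHz ≤ fs/2 = 21.75 kHz, appears at 6.6 kHz.
Distinct values: {6.6 kHz, 11.1 kHz, 14.3 kHz}.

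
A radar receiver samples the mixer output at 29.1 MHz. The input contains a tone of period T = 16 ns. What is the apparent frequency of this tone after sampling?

T = 16 ns → f = 1/T = 62.5 MHz.
62.5 MHz mod fs = 4.3 MHz.
4.3 MHz ≤ fs/2 = 14.55 MHz, appears at 4.3 MHz.

4.3 MHz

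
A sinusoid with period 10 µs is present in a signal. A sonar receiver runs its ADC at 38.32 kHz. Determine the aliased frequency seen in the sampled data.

14.96 kHz

T = 10 µs → f = 1/T = 100 kHz.
100 kHz mod fs = 23.36 kHz.
23.36 kHz > fs/2 = 19.16 kHz, folds to fs − 23.36 kHz = 14.96 kHz.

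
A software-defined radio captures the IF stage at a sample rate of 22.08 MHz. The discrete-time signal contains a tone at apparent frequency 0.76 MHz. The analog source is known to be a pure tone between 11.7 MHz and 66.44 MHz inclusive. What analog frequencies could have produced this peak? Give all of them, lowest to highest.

Frequencies that alias to 0.76 MHz are k·fs ± 0.76 MHz for integer k ≥ 0.
k=0: 0.76 MHz.
k=1: 21.32 MHz, 22.84 MHz.
k=2: 43.4 MHz, 44.92 MHz.
k=3: 65.48 MHz, 67 MHz.
k=4: 87.56 MHz, 89.08 MHz.
Within [11.7 MHz, 66.44 MHz]: 21.32 MHz, 22.84 MHz, 43.4 MHz, 44.92 MHz, 65.48 MHz.

21.32 MHz, 22.84 MHz, 43.4 MHz, 44.92 MHz, 65.48 MHz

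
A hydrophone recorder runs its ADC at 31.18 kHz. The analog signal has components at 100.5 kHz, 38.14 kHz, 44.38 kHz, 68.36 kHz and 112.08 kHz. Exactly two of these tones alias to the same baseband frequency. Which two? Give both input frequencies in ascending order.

38.14 kHz, 100.5 kHz

fs/2 = 15.59 kHz.
100.5 kHz mod fs = 6.96 kHz.
6.96 kHz ≤ fs/2 = 15.59 kHz, appears at 6.96 kHz.
38.14 kHz mod fs = 6.96 kHz.
6.96 kHz ≤ fs/2 = 15.59 kHz, appears at 6.96 kHz.
44.38 kHz mod fs = 13.2 kHz.
13.2 kHz ≤ fs/2 = 15.59 kHz, appears at 13.2 kHz.
68.36 kHz mod fs = 6 kHz.
6 kHz ≤ fs/2 = 15.59 kHz, appears at 6 kHz.
112.08 kHz mod fs = 18.54 kHz.
18.54 kHz > fs/2 = 15.59 kHz, folds to fs − 18.54 kHz = 12.64 kHz.
38.14 kHz and 100.5 kHz both map to 6.96 kHz.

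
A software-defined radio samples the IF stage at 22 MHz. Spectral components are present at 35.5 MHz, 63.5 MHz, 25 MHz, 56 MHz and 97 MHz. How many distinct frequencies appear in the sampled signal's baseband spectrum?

5

fs/2 = 11 MHz.
35.5 MHz mod fs = 13.5 MHz.
13.5 MHz > fs/2 = 11 MHz, folds to fs − 13.5 MHz = 8.5 MHz.
63.5 MHz mod fs = 19.5 MHz.
19.5 MHz > fs/2 = 11 MHz, folds to fs − 19.5 MHz = 2.5 MHz.
25 MHz mod fs = 3 MHz.
3 MHz ≤ fs/2 = 11 MHz, appears at 3 MHz.
56 MHz mod fs = 12 MHz.
12 MHz > fs/2 = 11 MHz, folds to fs − 12 MHz = 10 MHz.
97 MHz mod fs = 9 MHz.
9 MHz ≤ fs/2 = 11 MHz, appears at 9 MHz.
Distinct values: {2.5 MHz, 3 MHz, 8.5 MHz, 9 MHz, 10 MHz} → 5.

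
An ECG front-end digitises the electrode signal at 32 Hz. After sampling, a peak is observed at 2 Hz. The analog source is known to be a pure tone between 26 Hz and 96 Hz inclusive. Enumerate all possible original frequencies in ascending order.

30 Hz, 34 Hz, 62 Hz, 66 Hz, 94 Hz

Frequencies that alias to 2 Hz are k·fs ± 2 Hz for integer k ≥ 0.
k=0: 2 Hz.
k=1: 30 Hz, 34 Hz.
k=2: 62 Hz, 66 Hz.
k=3: 94 Hz, 98 Hz.
k=4: 126 Hz, 130 Hz.
Within [26 Hz, 96 Hz]: 30 Hz, 34 Hz, 62 Hz, 66 Hz, 94 Hz.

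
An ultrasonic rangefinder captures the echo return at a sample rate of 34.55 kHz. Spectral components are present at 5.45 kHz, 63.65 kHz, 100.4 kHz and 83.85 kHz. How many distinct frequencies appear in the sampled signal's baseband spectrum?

3

fs/2 = 17.275 kHz.
5.45 kHz ≤ fs/2 = 17.275 kHz, passes unchanged.
63.65 kHz mod fs = 29.1 kHz.
29.1 kHz > fs/2 = 17.275 kHz, folds to fs − 29.1 kHz = 5.45 kHz.
100.4 kHz mod fs = 31.3 kHz.
31.3 kHz > fs/2 = 17.275 kHz, folds to fs − 31.3 kHz = 3.25 kHz.
83.85 kHz mod fs = 14.75 kHz.
14.75 kHz ≤ fs/2 = 17.275 kHz, appears at 14.75 kHz.
Distinct values: {3.25 kHz, 5.45 kHz, 14.75 kHz} → 3.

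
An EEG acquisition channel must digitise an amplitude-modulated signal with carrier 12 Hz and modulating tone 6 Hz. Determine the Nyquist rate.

36 Hz

AM sidebands sit at fc ± fm = 6 Hz and 18 Hz.
Highest-frequency component: 18 Hz.
Nyquist rate = 2 × 18 Hz = 36 Hz.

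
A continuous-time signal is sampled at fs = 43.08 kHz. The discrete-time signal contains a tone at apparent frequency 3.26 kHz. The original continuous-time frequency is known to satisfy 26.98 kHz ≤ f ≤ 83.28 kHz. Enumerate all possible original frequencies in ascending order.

Frequencies that alias to 3.26 kHz are k·fs ± 3.26 kHz for integer k ≥ 0.
k=0: 3.26 kHz.
k=1: 39.82 kHz, 46.34 kHz.
k=2: 82.9 kHz, 89.42 kHz.
k=3: 125.98 kHz, 132.5 kHz.
Within [26.98 kHz, 83.28 kHz]: 39.82 kHz, 46.34 kHz, 82.9 kHz.

39.82 kHz, 46.34 kHz, 82.9 kHz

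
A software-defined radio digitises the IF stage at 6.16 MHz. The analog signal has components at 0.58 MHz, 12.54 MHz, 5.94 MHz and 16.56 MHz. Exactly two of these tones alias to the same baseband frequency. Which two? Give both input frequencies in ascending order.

5.94 MHz, 12.54 MHz

fs/2 = 3.08 MHz.
0.58 MHz ≤ fs/2 = 3.08 MHz, passes unchanged.
12.54 MHz mod fs = 0.22 MHz.
0.22 MHz ≤ fs/2 = 3.08 MHz, appears at 0.22 MHz.
5.94 MHz > fs/2 = 3.08 MHz, folds to fs − 5.94 MHz = 0.22 MHz.
16.56 MHz mod fs = 4.24 MHz.
4.24 MHz > fs/2 = 3.08 MHz, folds to fs − 4.24 MHz = 1.92 MHz.
5.94 MHz and 12.54 MHz both map to 0.22 MHz.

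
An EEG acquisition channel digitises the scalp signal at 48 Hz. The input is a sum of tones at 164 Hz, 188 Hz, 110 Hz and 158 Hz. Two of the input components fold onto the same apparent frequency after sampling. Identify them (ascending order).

fs/2 = 24 Hz.
164 Hz mod fs = 20 Hz.
20 Hz ≤ fs/2 = 24 Hz, appears at 20 Hz.
188 Hz mod fs = 44 Hz.
44 Hz > fs/2 = 24 Hz, folds to fs − 44 Hz = 4 Hz.
110 Hz mod fs = 14 Hz.
14 Hz ≤ fs/2 = 24 Hz, appears at 14 Hz.
158 Hz mod fs = 14 Hz.
14 Hz ≤ fs/2 = 24 Hz, appears at 14 Hz.
110 Hz and 158 Hz both map to 14 Hz.

110 Hz, 158 Hz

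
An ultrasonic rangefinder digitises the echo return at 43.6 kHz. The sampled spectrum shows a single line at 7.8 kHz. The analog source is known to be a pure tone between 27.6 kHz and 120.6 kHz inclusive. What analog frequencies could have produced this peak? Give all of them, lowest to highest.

Frequencies that alias to 7.8 kHz are k·fs ± 7.8 kHz for integer k ≥ 0.
k=0: 7.8 kHz.
k=1: 35.8 kHz, 51.4 kHz.
k=2: 79.4 kHz, 95 kHz.
k=3: 123 kHz, 138.6 kHz.
Within [27.6 kHz, 120.6 kHz]: 35.8 kHz, 51.4 kHz, 79.4 kHz, 95 kHz.

35.8 kHz, 51.4 kHz, 79.4 kHz, 95 kHz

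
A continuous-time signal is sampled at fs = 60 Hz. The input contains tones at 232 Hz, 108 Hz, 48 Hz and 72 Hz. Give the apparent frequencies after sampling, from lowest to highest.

fs/2 = 30 Hz.
232 Hz mod fs = 52 Hz.
52 Hz > fs/2 = 30 Hz, folds to fs − 52 Hz = 8 Hz.
108 Hz mod fs = 48 Hz.
48 Hz > fs/2 = 30 Hz, folds to fs − 48 Hz = 12 Hz.
48 Hz > fs/2 = 30 Hz, folds to fs − 48 Hz = 12 Hz.
72 Hz mod fs = 12 Hz.
12 Hz ≤ fs/2 = 30 Hz, appears at 12 Hz.
Distinct values: {8 Hz, 12 Hz}.

8 Hz, 12 Hz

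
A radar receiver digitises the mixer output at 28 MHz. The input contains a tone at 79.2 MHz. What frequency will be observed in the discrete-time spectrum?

4.8 MHz

79.2 MHz mod fs = 23.2 MHz.
23.2 MHz > fs/2 = 14 MHz, folds to fs − 23.2 MHz = 4.8 MHz.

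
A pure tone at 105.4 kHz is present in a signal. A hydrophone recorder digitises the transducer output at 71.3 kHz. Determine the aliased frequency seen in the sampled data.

105.4 kHz mod fs = 34.1 kHz.
34.1 kHz ≤ fs/2 = 35.65 kHz, appears at 34.1 kHz.

34.1 kHz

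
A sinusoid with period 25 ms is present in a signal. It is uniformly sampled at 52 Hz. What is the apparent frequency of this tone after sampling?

12 Hz

T = 25 ms → f = 1/T = 40 Hz.
40 Hz > fs/2 = 26 Hz, folds to fs − 40 Hz = 12 Hz.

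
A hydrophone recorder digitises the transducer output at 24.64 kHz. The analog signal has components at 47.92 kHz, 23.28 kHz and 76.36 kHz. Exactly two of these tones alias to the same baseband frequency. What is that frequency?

fs/2 = 12.32 kHz.
47.92 kHz mod fs = 23.28 kHz.
23.28 kHz > fs/2 = 12.32 kHz, folds to fs − 23.28 kHz = 1.36 kHz.
23.28 kHz > fs/2 = 12.32 kHz, folds to fs − 23.28 kHz = 1.36 kHz.
76.36 kHz mod fs = 2.44 kHz.
2.44 kHz ≤ fs/2 = 12.32 kHz, appears at 2.44 kHz.
23.28 kHz and 47.92 kHz both map to 1.36 kHz.

1.36 kHz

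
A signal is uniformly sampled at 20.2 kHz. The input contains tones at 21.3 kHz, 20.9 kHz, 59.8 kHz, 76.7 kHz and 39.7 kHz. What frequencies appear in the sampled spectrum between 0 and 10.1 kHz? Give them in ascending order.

0.7 kHz, 0.8 kHz, 1.1 kHz, 4.1 kHz

fs/2 = 10.1 kHz.
21.3 kHz mod fs = 1.1 kHz.
1.1 kHz ≤ fs/2 = 10.1 kHz, appears at 1.1 kHz.
20.9 kHz mod fs = 0.7 kHz.
0.7 kHz ≤ fs/2 = 10.1 kHz, appears at 0.7 kHz.
59.8 kHz mod fs = 19.4 kHz.
19.4 kHz > fs/2 = 10.1 kHz, folds to fs − 19.4 kHz = 0.8 kHz.
76.7 kHz mod fs = 16.1 kHz.
16.1 kHz > fs/2 = 10.1 kHz, folds to fs − 16.1 kHz = 4.1 kHz.
39.7 kHz mod fs = 19.5 kHz.
19.5 kHz > fs/2 = 10.1 kHz, folds to fs − 19.5 kHz = 0.7 kHz.
Distinct values: {0.7 kHz, 0.8 kHz, 1.1 kHz, 4.1 kHz}.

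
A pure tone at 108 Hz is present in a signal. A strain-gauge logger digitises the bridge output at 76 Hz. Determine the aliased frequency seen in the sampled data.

108 Hz mod fs = 32 Hz.
32 Hz ≤ fs/2 = 38 Hz, appears at 32 Hz.

32 Hz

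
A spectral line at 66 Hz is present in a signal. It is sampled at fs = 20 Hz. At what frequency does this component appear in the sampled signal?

66 Hz mod fs = 6 Hz.
6 Hz ≤ fs/2 = 10 Hz, appears at 6 Hz.

6 Hz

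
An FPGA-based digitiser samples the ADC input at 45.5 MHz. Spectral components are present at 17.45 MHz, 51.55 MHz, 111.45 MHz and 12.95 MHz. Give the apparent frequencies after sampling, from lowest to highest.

6.05 MHz, 12.95 MHz, 17.45 MHz, 20.45 MHz

fs/2 = 22.75 MHz.
17.45 MHz ≤ fs/2 = 22.75 MHz, passes unchanged.
51.55 MHz mod fs = 6.05 MHz.
6.05 MHz ≤ fs/2 = 22.75 MHz, appears at 6.05 MHz.
111.45 MHz mod fs = 20.45 MHz.
20.45 MHz ≤ fs/2 = 22.75 MHz, appears at 20.45 MHz.
12.95 MHz ≤ fs/2 = 22.75 MHz, passes unchanged.
Distinct values: {6.05 MHz, 12.95 MHz, 17.45 MHz, 20.45 MHz}.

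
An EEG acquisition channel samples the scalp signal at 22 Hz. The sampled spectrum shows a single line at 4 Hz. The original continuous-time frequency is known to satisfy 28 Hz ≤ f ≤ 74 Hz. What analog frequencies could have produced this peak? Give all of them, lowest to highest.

40 Hz, 48 Hz, 62 Hz, 70 Hz

Frequencies that alias to 4 Hz are k·fs ± 4 Hz for integer k ≥ 0.
k=0: 4 Hz.
k=1: 18 Hz, 26 Hz.
k=2: 40 Hz, 48 Hz.
k=3: 62 Hz, 70 Hz.
k=4: 84 Hz, 92 Hz.
Within [28 Hz, 74 Hz]: 40 Hz, 48 Hz, 62 Hz, 70 Hz.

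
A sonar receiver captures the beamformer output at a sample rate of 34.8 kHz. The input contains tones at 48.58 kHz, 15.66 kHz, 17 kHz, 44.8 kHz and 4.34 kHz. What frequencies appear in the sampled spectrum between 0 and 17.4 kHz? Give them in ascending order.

fs/2 = 17.4 kHz.
48.58 kHz mod fs = 13.78 kHz.
13.78 kHz ≤ fs/2 = 17.4 kHz, appears at 13.78 kHz.
15.66 kHz ≤ fs/2 = 17.4 kHz, passes unchanged.
17 kHz ≤ fs/2 = 17.4 kHz, passes unchanged.
44.8 kHz mod fs = 10 kHz.
10 kHz ≤ fs/2 = 17.4 kHz, appears at 10 kHz.
4.34 kHz ≤ fs/2 = 17.4 kHz, passes unchanged.
Distinct values: {4.34 kHz, 10 kHz, 13.78 kHz, 15.66 kHz, 17 kHz}.

4.34 kHz, 10 kHz, 13.78 kHz, 15.66 kHz, 17 kHz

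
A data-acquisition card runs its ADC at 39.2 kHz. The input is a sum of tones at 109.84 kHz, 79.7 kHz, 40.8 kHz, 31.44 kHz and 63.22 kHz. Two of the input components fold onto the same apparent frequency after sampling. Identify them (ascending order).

31.44 kHz, 109.84 kHz

fs/2 = 19.6 kHz.
109.84 kHz mod fs = 31.44 kHz.
31.44 kHz > fs/2 = 19.6 kHz, folds to fs − 31.44 kHz = 7.76 kHz.
79.7 kHz mod fs = 1.3 kHz.
1.3 kHz ≤ fs/2 = 19.6 kHz, appears at 1.3 kHz.
40.8 kHz mod fs = 1.6 kHz.
1.6 kHz ≤ fs/2 = 19.6 kHz, appears at 1.6 kHz.
31.44 kHz > fs/2 = 19.6 kHz, folds to fs − 31.44 kHz = 7.76 kHz.
63.22 kHz mod fs = 24.02 kHz.
24.02 kHz > fs/2 = 19.6 kHz, folds to fs − 24.02 kHz = 15.18 kHz.
31.44 kHz and 109.84 kHz both map to 7.76 kHz.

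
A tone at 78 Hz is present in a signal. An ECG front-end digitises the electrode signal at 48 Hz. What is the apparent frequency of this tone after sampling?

18 Hz

78 Hz mod fs = 30 Hz.
30 Hz > fs/2 = 24 Hz, folds to fs − 30 Hz = 18 Hz.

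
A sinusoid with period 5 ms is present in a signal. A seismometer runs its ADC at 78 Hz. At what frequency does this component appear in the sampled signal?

34 Hz

T = 5 ms → f = 1/T = 200 Hz.
200 Hz mod fs = 44 Hz.
44 Hz > fs/2 = 39 Hz, folds to fs − 44 Hz = 34 Hz.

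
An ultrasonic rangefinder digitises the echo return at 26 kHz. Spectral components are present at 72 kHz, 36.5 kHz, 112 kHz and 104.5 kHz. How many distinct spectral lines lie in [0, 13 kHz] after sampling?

4

fs/2 = 13 kHz.
72 kHz mod fs = 20 kHz.
20 kHz > fs/2 = 13 kHz, folds to fs − 20 kHz = 6 kHz.
36.5 kHz mod fs = 10.5 kHz.
10.5 kHz ≤ fs/2 = 13 kHz, appears at 10.5 kHz.
112 kHz mod fs = 8 kHz.
8 kHz ≤ fs/2 = 13 kHz, appears at 8 kHz.
104.5 kHz mod fs = 0.5 kHz.
0.5 kHz ≤ fs/2 = 13 kHz, appears at 0.5 kHz.
Distinct values: {0.5 kHz, 6 kHz, 8 kHz, 10.5 kHz} → 4.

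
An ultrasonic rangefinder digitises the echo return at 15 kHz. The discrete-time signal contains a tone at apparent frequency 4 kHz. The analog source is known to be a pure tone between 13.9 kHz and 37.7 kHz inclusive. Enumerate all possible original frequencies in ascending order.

Frequencies that alias to 4 kHz are k·fs ± 4 kHz for integer k ≥ 0.
k=0: 4 kHz.
k=1: 11 kHz, 19 kHz.
k=2: 26 kHz, 34 kHz.
k=3: 41 kHz, 49 kHz.
Within [13.9 kHz, 37.7 kHz]: 19 kHz, 26 kHz, 34 kHz.

19 kHz, 26 kHz, 34 kHz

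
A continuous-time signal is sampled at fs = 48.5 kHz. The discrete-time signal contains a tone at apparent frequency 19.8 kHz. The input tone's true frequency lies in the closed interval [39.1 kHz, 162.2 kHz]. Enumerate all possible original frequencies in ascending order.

Frequencies that alias to 19.8 kHz are k·fs ± 19.8 kHz for integer k ≥ 0.
k=0: 19.8 kHz.
k=1: 28.7 kHz, 68.3 kHz.
k=2: 77.2 kHz, 116.8 kHz.
k=3: 125.7 kHz, 165.3 kHz.
k=4: 174.2 kHz, 213.8 kHz.
Within [39.1 kHz, 162.2 kHz]: 68.3 kHz, 77.2 kHz, 116.8 kHz, 125.7 kHz.

68.3 kHz, 77.2 kHz, 116.8 kHz, 125.7 kHz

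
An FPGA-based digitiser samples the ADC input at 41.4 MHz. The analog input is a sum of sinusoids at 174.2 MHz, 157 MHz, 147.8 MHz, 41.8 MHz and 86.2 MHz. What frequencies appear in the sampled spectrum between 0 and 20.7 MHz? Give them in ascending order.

0.4 MHz, 3.4 MHz, 8.6 MHz, 17.8 MHz

fs/2 = 20.7 MHz.
174.2 MHz mod fs = 8.6 MHz.
8.6 MHz ≤ fs/2 = 20.7 MHz, appears at 8.6 MHz.
157 MHz mod fs = 32.8 MHz.
32.8 MHz > fs/2 = 20.7 MHz, folds to fs − 32.8 MHz = 8.6 MHz.
147.8 MHz mod fs = 23.6 MHz.
23.6 MHz > fs/2 = 20.7 MHz, folds to fs − 23.6 MHz = 17.8 MHz.
41.8 MHz mod fs = 0.4 MHz.
0.4 MHz ≤ fs/2 = 20.7 MHz, appears at 0.4 MHz.
86.2 MHz mod fs = 3.4 MHz.
3.4 MHz ≤ fs/2 = 20.7 MHz, appears at 3.4 MHz.
Distinct values: {0.4 MHz, 3.4 MHz, 8.6 MHz, 17.8 MHz}.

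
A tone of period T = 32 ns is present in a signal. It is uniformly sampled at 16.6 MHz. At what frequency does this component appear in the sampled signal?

1.95 MHz

T = 32 ns → f = 1/T = 31.25 MHz.
31.25 MHz mod fs = 14.65 MHz.
14.65 MHz > fs/2 = 8.3 MHz, folds to fs − 14.65 MHz = 1.95 MHz.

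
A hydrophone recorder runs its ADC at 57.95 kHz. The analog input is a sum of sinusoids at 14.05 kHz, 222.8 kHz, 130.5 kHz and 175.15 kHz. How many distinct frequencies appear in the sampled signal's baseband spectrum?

fs/2 = 28.975 kHz.
14.05 kHz ≤ fs/2 = 28.975 kHz, passes unchanged.
222.8 kHz mod fs = 48.95 kHz.
48.95 kHz > fs/2 = 28.975 kHz, folds to fs − 48.95 kHz = 9 kHz.
130.5 kHz mod fs = 14.6 kHz.
14.6 kHz ≤ fs/2 = 28.975 kHz, appears at 14.6 kHz.
175.15 kHz mod fs = 1.3 kHz.
1.3 kHz ≤ fs/2 = 28.975 kHz, appears at 1.3 kHz.
Distinct values: {1.3 kHz, 9 kHz, 14.05 kHz, 14.6 kHz} → 4.

4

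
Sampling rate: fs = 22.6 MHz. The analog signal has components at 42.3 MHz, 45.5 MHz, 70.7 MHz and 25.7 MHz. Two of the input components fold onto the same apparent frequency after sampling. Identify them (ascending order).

42.3 MHz, 70.7 MHz

fs/2 = 11.3 MHz.
42.3 MHz mod fs = 19.7 MHz.
19.7 MHz > fs/2 = 11.3 MHz, folds to fs − 19.7 MHz = 2.9 MHz.
45.5 MHz mod fs = 0.3 MHz.
0.3 MHz ≤ fs/2 = 11.3 MHz, appears at 0.3 MHz.
70.7 MHz mod fs = 2.9 MHz.
2.9 MHz ≤ fs/2 = 11.3 MHz, appears at 2.9 MHz.
25.7 MHz mod fs = 3.1 MHz.
3.1 MHz ≤ fs/2 = 11.3 MHz, appears at 3.1 MHz.
42.3 MHz and 70.7 MHz both map to 2.9 MHz.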